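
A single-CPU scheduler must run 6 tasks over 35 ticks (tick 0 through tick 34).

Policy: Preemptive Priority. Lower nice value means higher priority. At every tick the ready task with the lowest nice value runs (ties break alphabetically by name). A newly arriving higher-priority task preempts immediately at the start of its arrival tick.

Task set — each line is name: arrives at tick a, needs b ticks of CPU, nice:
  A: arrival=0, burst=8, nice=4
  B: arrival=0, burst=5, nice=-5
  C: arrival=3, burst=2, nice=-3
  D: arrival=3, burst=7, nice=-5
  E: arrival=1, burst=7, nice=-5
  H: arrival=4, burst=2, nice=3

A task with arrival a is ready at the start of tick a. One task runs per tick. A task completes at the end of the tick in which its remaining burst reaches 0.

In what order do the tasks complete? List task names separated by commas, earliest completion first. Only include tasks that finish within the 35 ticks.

completion order = B, D, E, C, H, A

t=0: ready={A,B} → run B
t=1: ready={A,B,E} → run B
t=2: ready={A,B,E} → run B
t=3: ready={A,B,C,D,E} → run B
t=4: ready={A,B,C,D,E,H} → run B
t=5: ready={A,C,D,E,H} → run D
t=6: ready={A,C,D,E,H} → run D
t=7: ready={A,C,D,E,H} → run D
t=8: ready={A,C,D,E,H} → run D
t=9: ready={A,C,D,E,H} → run D
t=10: ready={A,C,D,E,H} → run D
t=11: ready={A,C,D,E,H} → run D
t=12: ready={A,C,E,H} → run E
t=13: ready={A,C,E,H} → run E
t=14: ready={A,C,E,H} → run E
t=15: ready={A,C,E,H} → run E
t=16: ready={A,C,E,H} → run E
t=17: ready={A,C,E,H} → run E
t=18: ready={A,C,E,H} → run E
t=19: ready={A,C,H} → run C
t=20: ready={A,C,H} → run C
t=21: ready={A,H} → run H
t=22: ready={A,H} → run H
t=23: ready={A} → run A
t=24: ready={A} → run A
t=25: ready={A} → run A
t=26: ready={A} → run A
t=27: ready={A} → run A
t=28: ready={A} → run A
t=29: ready={A} → run A
t=30: ready={A} → run A
t=31: (idle)
t=32: (idle)
t=33: (idle)
t=34: (idle)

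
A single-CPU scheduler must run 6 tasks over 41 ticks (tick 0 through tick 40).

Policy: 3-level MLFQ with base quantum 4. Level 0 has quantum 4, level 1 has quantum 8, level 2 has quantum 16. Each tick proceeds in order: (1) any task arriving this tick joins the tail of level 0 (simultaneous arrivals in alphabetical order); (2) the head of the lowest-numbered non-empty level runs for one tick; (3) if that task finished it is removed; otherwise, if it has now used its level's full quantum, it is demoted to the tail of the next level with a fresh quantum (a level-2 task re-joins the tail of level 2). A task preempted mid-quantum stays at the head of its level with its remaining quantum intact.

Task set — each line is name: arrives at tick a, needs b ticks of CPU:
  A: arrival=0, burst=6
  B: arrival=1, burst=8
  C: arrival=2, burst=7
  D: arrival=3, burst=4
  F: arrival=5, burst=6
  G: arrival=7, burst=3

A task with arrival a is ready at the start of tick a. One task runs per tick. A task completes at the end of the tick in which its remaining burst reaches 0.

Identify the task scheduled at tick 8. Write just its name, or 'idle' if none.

t=0: L0/L1/L2 = A/-/- → run A
t=1: L0/L1/L2 = AB/-/- → run A
t=2: L0/L1/L2 = ABC/-/- → run A
t=3: L0/L1/L2 = ABCD/-/- → run A
t=4: L0/L1/L2 = BCD/A/- → run B
t=5: L0/L1/L2 = BCDF/A/- → run B
t=6: L0/L1/L2 = BCDF/A/- → run B
t=7: L0/L1/L2 = BCDFG/A/- → run B
t=8: L0/L1/L2 = CDFG/AB/- → run C
t=9: L0/L1/L2 = CDFG/AB/- → run C
t=10: L0/L1/L2 = CDFG/AB/- → run C
t=11: L0/L1/L2 = CDFG/AB/- → run C
t=12: L0/L1/L2 = DFG/ABC/- → run D
t=13: L0/L1/L2 = DFG/ABC/- → run D
t=14: L0/L1/L2 = DFG/ABC/- → run D
t=15: L0/L1/L2 = DFG/ABC/- → run D
t=16: L0/L1/L2 = FG/ABC/- → run F
t=17: L0/L1/L2 = FG/ABC/- → run F
t=18: L0/L1/L2 = FG/ABC/- → run F
t=19: L0/L1/L2 = FG/ABC/- → run F
t=20: L0/L1/L2 = G/ABCF/- → run G
t=21: L0/L1/L2 = G/ABCF/- → run G
t=22: L0/L1/L2 = G/ABCF/- → run G
t=23: L0/L1/L2 = -/ABCF/- → run A
t=24: L0/L1/L2 = -/ABCF/- → run A
t=25: L0/L1/L2 = -/BCF/- → run B
t=26: L0/L1/L2 = -/BCF/- → run B
t=27: L0/L1/L2 = -/BCF/- → run B
t=28: L0/L1/L2 = -/BCF/- → run B
t=29: L0/L1/L2 = -/CF/- → run C
t=30: L0/L1/L2 = -/CF/- → run C
t=31: L0/L1/L2 = -/CF/- → run C
t=32: L0/L1/L2 = -/F/- → run F
t=33: L0/L1/L2 = -/F/- → run F
t=34: (idle)
t=35: (idle)
t=36: (idle)
t=37: (idle)
t=38: (idle)
t=39: (idle)
t=40: (idle)

running at tick 8 = C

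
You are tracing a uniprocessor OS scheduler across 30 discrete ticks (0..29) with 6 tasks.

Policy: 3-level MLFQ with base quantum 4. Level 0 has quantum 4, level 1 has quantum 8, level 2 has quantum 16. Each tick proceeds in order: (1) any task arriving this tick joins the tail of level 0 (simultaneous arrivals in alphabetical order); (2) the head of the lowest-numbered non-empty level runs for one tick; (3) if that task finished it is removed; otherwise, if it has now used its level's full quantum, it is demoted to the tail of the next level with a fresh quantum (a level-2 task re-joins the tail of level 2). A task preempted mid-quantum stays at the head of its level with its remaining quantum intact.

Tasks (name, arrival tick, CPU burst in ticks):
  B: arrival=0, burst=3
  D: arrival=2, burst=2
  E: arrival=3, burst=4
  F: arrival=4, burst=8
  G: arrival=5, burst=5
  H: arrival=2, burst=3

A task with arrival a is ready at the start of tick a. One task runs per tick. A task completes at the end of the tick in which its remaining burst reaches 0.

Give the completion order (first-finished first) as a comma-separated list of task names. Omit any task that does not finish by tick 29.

completion order = B, D, H, E, F, G

t=0: L0/L1/L2 = B/-/- → run B
t=1: L0/L1/L2 = B/-/- → run B
t=2: L0/L1/L2 = BDH/-/- → run B
t=3: L0/L1/L2 = DHE/-/- → run D
t=4: L0/L1/L2 = DHEF/-/- → run D
t=5: L0/L1/L2 = HEFG/-/- → run H
t=6: L0/L1/L2 = HEFG/-/- → run H
t=7: L0/L1/L2 = HEFG/-/- → run H
t=8: L0/L1/L2 = EFG/-/- → run E
t=9: L0/L1/L2 = EFG/-/- → run E
t=10: L0/L1/L2 = EFG/-/- → run E
t=11: L0/L1/L2 = EFG/-/- → run E
t=12: L0/L1/L2 = FG/-/- → run F
t=13: L0/L1/L2 = FG/-/- → run F
t=14: L0/L1/L2 = FG/-/- → run F
t=15: L0/L1/L2 = FG/-/- → run F
t=16: L0/L1/L2 = G/F/- → run G
t=17: L0/L1/L2 = G/F/- → run G
t=18: L0/L1/L2 = G/F/- → run G
t=19: L0/L1/L2 = G/F/- → run G
t=20: L0/L1/L2 = -/FG/- → run F
t=21: L0/L1/L2 = -/FG/- → run F
t=22: L0/L1/L2 = -/FG/- → run F
t=23: L0/L1/L2 = -/FG/- → run F
t=24: L0/L1/L2 = -/G/- → run G
t=25: (idle)
t=26: (idle)
t=27: (idle)
t=28: (idle)
t=29: (idle)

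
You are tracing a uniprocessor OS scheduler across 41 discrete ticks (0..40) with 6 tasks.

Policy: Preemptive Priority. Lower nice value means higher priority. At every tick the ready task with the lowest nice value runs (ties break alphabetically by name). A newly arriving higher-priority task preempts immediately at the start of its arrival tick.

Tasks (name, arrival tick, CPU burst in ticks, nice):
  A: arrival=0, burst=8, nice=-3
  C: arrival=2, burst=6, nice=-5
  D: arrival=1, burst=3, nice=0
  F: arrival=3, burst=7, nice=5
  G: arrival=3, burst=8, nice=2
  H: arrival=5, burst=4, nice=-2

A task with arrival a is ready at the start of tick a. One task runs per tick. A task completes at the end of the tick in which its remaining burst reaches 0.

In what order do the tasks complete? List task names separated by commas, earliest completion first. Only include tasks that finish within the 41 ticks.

t=0: ready={A} → run A
t=1: ready={A,D} → run A
t=2: ready={A,C,D} → run C
t=3: ready={A,C,D,F,G} → run C
t=4: ready={A,C,D,F,G} → run C
t=5: ready={A,C,D,F,G,H} → run C
t=6: ready={A,C,D,F,G,H} → run C
t=7: ready={A,C,D,F,G,H} → run C
t=8: ready={A,D,F,G,H} → run A
t=9: ready={A,D,F,G,H} → run A
t=10: ready={A,D,F,G,H} → run A
t=11: ready={A,D,F,G,H} → run A
t=12: ready={A,D,F,G,H} → run A
t=13: ready={A,D,F,G,H} → run A
t=14: ready={D,F,G,H} → run H
t=15: ready={D,F,G,H} → run H
t=16: ready={D,F,G,H} → run H
t=17: ready={D,F,G,H} → run H
t=18: ready={D,F,G} → run D
t=19: ready={D,F,G} → run D
t=20: ready={D,F,G} → run D
t=21: ready={F,G} → run G
t=22: ready={F,G} → run G
t=23: ready={F,G} → run G
t=24: ready={F,G} → run G
t=25: ready={F,G} → run G
t=26: ready={F,G} → run G
t=27: ready={F,G} → run G
t=28: ready={F,G} → run G
t=29: ready={F} → run F
t=30: ready={F} → run F
t=31: ready={F} → run F
t=32: ready={F} → run F
t=33: ready={F} → run F
t=34: ready={F} → run F
t=35: ready={F} → run F
t=36: (idle)
t=37: (idle)
t=38: (idle)
t=39: (idle)
t=40: (idle)

completion order = C, A, H, D, G, F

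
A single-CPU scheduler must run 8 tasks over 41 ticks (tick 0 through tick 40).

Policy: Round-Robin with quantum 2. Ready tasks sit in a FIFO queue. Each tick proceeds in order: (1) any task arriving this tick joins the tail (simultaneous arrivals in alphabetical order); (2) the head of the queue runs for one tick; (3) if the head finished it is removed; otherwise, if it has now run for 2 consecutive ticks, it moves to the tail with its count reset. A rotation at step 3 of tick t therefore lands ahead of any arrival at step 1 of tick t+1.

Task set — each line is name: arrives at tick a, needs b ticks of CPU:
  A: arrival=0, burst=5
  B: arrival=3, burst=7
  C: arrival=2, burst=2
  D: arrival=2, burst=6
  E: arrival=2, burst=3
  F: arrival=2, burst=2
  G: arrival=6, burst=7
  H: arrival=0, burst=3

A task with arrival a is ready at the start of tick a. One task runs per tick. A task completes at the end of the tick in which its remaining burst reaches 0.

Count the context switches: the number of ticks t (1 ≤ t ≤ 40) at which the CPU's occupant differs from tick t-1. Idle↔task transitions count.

context switches = 20

t=0: queue=[A,H] q_used=0 → run A
t=1: queue=[A,H] q_used=1 → run A
t=2: queue=[H,A,C,D,E,F] q_used=0 → run H
t=3: queue=[H,A,C,D,E,F,B] q_used=1 → run H
t=4: queue=[A,C,D,E,F,B,H] q_used=0 → run A
t=5: queue=[A,C,D,E,F,B,H] q_used=1 → run A
t=6: queue=[C,D,E,F,B,H,A,G] q_used=0 → run C
t=7: queue=[C,D,E,F,B,H,A,G] q_used=1 → run C
t=8: queue=[D,E,F,B,H,A,G] q_used=0 → run D
t=9: queue=[D,E,F,B,H,A,G] q_used=1 → run D
t=10: queue=[E,F,B,H,A,G,D] q_used=0 → run E
t=11: queue=[E,F,B,H,A,G,D] q_used=1 → run E
t=12: queue=[F,B,H,A,G,D,E] q_used=0 → run F
t=13: queue=[F,B,H,A,G,D,E] q_used=1 → run F
t=14: queue=[B,H,A,G,D,E] q_used=0 → run B
t=15: queue=[B,H,A,G,D,E] q_used=1 → run B
t=16: queue=[H,A,G,D,E,B] q_used=0 → run H
t=17: queue=[A,G,D,E,B] q_used=0 → run A
t=18: queue=[G,D,E,B] q_used=0 → run G
t=19: queue=[G,D,E,B] q_used=1 → run G
t=20: queue=[D,E,B,G] q_used=0 → run D
t=21: queue=[D,E,B,G] q_used=1 → run D
t=22: queue=[E,B,G,D] q_used=0 → run E
t=23: queue=[B,G,D] q_used=0 → run B
t=24: queue=[B,G,D] q_used=1 → run B
t=25: queue=[G,D,B] q_used=0 → run G
t=26: queue=[G,D,B] q_used=1 → run G
t=27: queue=[D,B,G] q_used=0 → run D
t=28: queue=[D,B,G] q_used=1 → run D
t=29: queue=[B,G] q_used=0 → run B
t=30: queue=[B,G] q_used=1 → run B
t=31: queue=[G,B] q_used=0 → run G
t=32: queue=[G,B] q_used=1 → run G
t=33: queue=[B,G] q_used=0 → run B
t=34: queue=[G] q_used=0 → run G
t=35: (idle)
t=36: (idle)
t=37: (idle)
t=38: (idle)
t=39: (idle)
t=40: (idle)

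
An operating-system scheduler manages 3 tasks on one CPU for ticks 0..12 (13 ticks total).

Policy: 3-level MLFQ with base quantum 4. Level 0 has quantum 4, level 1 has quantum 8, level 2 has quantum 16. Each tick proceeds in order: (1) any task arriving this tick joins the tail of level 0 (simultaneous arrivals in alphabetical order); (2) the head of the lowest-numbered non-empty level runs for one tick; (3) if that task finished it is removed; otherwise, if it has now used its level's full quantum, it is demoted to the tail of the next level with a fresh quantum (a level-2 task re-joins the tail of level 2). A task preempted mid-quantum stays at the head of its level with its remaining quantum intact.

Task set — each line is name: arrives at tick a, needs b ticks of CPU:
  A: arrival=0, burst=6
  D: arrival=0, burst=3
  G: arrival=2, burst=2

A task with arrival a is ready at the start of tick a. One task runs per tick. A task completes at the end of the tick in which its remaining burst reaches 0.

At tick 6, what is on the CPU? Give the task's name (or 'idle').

t=0: L0/L1/L2 = AD/-/- → run A
t=1: L0/L1/L2 = AD/-/- → run A
t=2: L0/L1/L2 = ADG/-/- → run A
t=3: L0/L1/L2 = ADG/-/- → run A
t=4: L0/L1/L2 = DG/A/- → run D
t=5: L0/L1/L2 = DG/A/- → run D
t=6: L0/L1/L2 = DG/A/- → run D
t=7: L0/L1/L2 = G/A/- → run G
t=8: L0/L1/L2 = G/A/- → run G
t=9: L0/L1/L2 = -/A/- → run A
t=10: L0/L1/L2 = -/A/- → run A
t=11: (idle)
t=12: (idle)

running at tick 6 = D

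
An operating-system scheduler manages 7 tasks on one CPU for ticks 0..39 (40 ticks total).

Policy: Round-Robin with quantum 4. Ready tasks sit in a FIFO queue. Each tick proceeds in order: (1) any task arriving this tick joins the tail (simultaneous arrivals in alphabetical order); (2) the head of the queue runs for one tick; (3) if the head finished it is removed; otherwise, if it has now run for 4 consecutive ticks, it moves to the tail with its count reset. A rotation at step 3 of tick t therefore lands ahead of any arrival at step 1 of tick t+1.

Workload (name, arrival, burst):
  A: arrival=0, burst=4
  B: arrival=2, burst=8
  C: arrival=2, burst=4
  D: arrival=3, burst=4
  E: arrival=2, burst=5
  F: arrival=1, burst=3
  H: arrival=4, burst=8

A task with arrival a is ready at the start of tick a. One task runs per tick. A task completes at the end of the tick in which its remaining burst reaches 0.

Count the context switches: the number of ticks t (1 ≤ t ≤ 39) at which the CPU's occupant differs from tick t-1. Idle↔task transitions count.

t=0: queue=[A] q_used=0 → run A
t=1: queue=[A,F] q_used=1 → run A
t=2: queue=[A,F,B,C,E] q_used=2 → run A
t=3: queue=[A,F,B,C,E,D] q_used=3 → run A
t=4: queue=[F,B,C,E,D,H] q_used=0 → run F
t=5: queue=[F,B,C,E,D,H] q_used=1 → run F
t=6: queue=[F,B,C,E,D,H] q_used=2 → run F
t=7: queue=[B,C,E,D,H] q_used=0 → run B
t=8: queue=[B,C,E,D,H] q_used=1 → run B
t=9: queue=[B,C,E,D,H] q_used=2 → run B
t=10: queue=[B,C,E,D,H] q_used=3 → run B
t=11: queue=[C,E,D,H,B] q_used=0 → run C
t=12: queue=[C,E,D,H,B] q_used=1 → run C
t=13: queue=[C,E,D,H,B] q_used=2 → run C
t=14: queue=[C,E,D,H,B] q_used=3 → run C
t=15: queue=[E,D,H,B] q_used=0 → run E
t=16: queue=[E,D,H,B] q_used=1 → run E
t=17: queue=[E,D,H,B] q_used=2 → run E
t=18: queue=[E,D,H,B] q_used=3 → run E
t=19: queue=[D,H,B,E] q_used=0 → run D
t=20: queue=[D,H,B,E] q_used=1 → run D
t=21: queue=[D,H,B,E] q_used=2 → run D
t=22: queue=[D,H,B,E] q_used=3 → run D
t=23: queue=[H,B,E] q_used=0 → run H
t=24: queue=[H,B,E] q_used=1 → run H
t=25: queue=[H,B,E] q_used=2 → run H
t=26: queue=[H,B,E] q_used=3 → run H
t=27: queue=[B,E,H] q_used=0 → run B
t=28: queue=[B,E,H] q_used=1 → run B
t=29: queue=[B,E,H] q_used=2 → run B
t=30: queue=[B,E,H] q_used=3 → run B
t=31: queue=[E,H] q_used=0 → run E
t=32: queue=[H] q_used=0 → run H
t=33: queue=[H] q_used=1 → run H
t=34: queue=[H] q_used=2 → run H
t=35: queue=[H] q_used=3 → run H
t=36: (idle)
t=37: (idle)
t=38: (idle)
t=39: (idle)

context switches = 10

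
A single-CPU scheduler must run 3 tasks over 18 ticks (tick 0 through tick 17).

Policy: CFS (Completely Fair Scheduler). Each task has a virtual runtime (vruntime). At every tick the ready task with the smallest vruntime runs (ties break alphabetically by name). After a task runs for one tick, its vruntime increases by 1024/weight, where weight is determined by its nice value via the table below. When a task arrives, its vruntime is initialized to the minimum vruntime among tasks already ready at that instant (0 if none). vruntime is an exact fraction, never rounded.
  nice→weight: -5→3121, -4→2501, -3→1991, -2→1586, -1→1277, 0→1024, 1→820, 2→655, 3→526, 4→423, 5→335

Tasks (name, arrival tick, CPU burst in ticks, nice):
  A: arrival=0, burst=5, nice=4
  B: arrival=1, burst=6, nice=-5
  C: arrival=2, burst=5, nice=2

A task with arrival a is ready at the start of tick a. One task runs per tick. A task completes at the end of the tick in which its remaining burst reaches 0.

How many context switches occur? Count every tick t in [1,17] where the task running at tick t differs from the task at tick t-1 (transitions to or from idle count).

context switches = 11

t=0: vr[A=0] → run A
t=1: vr[A=1024/423 B=1024/423] → run A
t=2: vr[A=2048/423 B=1024/423 C=1024/423] → run B
t=3: vr[A=2048/423 B=3629056/1320183 C=1024/423] → run C
t=4: vr[A=2048/423 B=3629056/1320183 C=1103872/277065] → run B
t=5: vr[A=2048/423 B=4062208/1320183 C=1103872/277065] → run B
t=6: vr[A=2048/423 B=4495360/1320183 C=1103872/277065] → run B
t=7: vr[A=2048/423 B=4928512/1320183 C=1103872/277065] → run B
t=8: vr[A=2048/423 B=5361664/1320183 C=1103872/277065] → run C
t=9: vr[A=2048/423 B=5361664/1320183 C=1537024/277065] → run B
t=10: vr[A=2048/423 C=1537024/277065] → run A
t=11: vr[A=1024/141 C=1537024/277065] → run C
t=12: vr[A=1024/141 C=1970176/277065] → run C
t=13: vr[A=1024/141 C=2403328/277065] → run A
t=14: vr[A=4096/423 C=2403328/277065] → run C
t=15: vr[A=4096/423] → run A
t=16: (idle)
t=17: (idle)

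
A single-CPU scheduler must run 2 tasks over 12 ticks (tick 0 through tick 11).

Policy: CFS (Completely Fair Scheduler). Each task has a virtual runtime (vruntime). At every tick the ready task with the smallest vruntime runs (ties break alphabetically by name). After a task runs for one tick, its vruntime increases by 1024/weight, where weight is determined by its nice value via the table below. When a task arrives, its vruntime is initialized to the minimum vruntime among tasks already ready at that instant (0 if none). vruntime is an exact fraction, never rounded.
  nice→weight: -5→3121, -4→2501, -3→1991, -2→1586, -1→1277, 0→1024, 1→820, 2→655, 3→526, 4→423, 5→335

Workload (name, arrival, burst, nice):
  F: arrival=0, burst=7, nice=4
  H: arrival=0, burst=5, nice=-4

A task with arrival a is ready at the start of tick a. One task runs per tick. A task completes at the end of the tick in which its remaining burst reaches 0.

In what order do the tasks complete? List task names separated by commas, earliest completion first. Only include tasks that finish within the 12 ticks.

completion order = H, F

t=0: vr[F=0 H=0] → run F
t=1: vr[F=1024/423 H=0] → run H
t=2: vr[F=1024/423 H=1024/2501] → run H
t=3: vr[F=1024/423 H=2048/2501] → run H
t=4: vr[F=1024/423 H=3072/2501] → run H
t=5: vr[F=1024/423 H=4096/2501] → run H
t=6: vr[F=1024/423] → run F
t=7: vr[F=2048/423] → run F
t=8: vr[F=1024/141] → run F
t=9: vr[F=4096/423] → run F
t=10: vr[F=5120/423] → run F
t=11: vr[F=2048/141] → run F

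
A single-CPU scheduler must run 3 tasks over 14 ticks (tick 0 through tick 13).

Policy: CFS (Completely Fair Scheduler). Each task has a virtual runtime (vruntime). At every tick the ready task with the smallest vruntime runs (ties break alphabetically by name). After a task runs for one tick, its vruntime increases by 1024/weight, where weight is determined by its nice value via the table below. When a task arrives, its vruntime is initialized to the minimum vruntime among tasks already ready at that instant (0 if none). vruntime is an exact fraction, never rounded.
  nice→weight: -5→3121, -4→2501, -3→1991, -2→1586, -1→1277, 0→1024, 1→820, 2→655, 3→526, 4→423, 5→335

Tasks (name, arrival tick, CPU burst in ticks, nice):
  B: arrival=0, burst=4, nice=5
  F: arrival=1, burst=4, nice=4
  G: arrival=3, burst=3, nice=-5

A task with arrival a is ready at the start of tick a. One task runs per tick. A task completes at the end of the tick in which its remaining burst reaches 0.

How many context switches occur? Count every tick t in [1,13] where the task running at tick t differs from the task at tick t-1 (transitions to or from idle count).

context switches = 8

t=0: vr[B=0] → run B
t=1: vr[B=1024/335 F=1024/335] → run B
t=2: vr[B=2048/335 F=1024/335] → run F
t=3: vr[B=2048/335 F=776192/141705 G=776192/141705] → run F
t=4: vr[B=2048/335 F=1119232/141705 G=776192/141705] → run G
t=5: vr[B=2048/335 F=1119232/141705 G=2567601152/442261305] → run G
t=6: vr[B=2048/335 F=1119232/141705 G=2712707072/442261305] → run B
t=7: vr[B=3072/335 F=1119232/141705 G=2712707072/442261305] → run G
t=8: vr[B=3072/335 F=1119232/141705] → run F
t=9: vr[B=3072/335 F=487424/47235] → run B
t=10: vr[F=487424/47235] → run F
t=11: (idle)
t=12: (idle)
t=13: (idle)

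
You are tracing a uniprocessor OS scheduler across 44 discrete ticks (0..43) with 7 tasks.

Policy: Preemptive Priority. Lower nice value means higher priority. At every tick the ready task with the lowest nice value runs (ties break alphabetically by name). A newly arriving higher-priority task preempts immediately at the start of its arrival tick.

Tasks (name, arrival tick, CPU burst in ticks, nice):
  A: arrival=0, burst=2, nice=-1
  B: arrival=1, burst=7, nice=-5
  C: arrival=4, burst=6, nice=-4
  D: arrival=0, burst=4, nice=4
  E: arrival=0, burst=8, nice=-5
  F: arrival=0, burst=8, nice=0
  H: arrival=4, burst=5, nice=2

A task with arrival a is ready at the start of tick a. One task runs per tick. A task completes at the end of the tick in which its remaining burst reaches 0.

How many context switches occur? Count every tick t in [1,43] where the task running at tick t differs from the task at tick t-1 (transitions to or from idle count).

context switches = 8

t=0: ready={A,D,E,F} → run E
t=1: ready={A,B,D,E,F} → run B
t=2: ready={A,B,D,E,F} → run B
t=3: ready={A,B,D,E,F} → run B
t=4: ready={A,B,C,D,E,F,H} → run B
t=5: ready={A,B,C,D,E,F,H} → run B
t=6: ready={A,B,C,D,E,F,H} → run B
t=7: ready={A,B,C,D,E,F,H} → run B
t=8: ready={A,C,D,E,F,H} → run E
t=9: ready={A,C,D,E,F,H} → run E
t=10: ready={A,C,D,E,F,H} → run E
t=11: ready={A,C,D,E,F,H} → run E
t=12: ready={A,C,D,E,F,H} → run E
t=13: ready={A,C,D,E,F,H} → run E
t=14: ready={A,C,D,E,F,H} → run E
t=15: ready={A,C,D,F,H} → run C
t=16: ready={A,C,D,F,H} → run C
t=17: ready={A,C,D,F,H} → run C
t=18: ready={A,C,D,F,H} → run C
t=19: ready={A,C,D,F,H} → run C
t=20: ready={A,C,D,F,H} → run C
t=21: ready={A,D,F,H} → run A
t=22: ready={A,D,F,H} → run A
t=23: ready={D,F,H} → run F
t=24: ready={D,F,H} → run F
t=25: ready={D,F,H} → run F
t=26: ready={D,F,H} → run F
t=27: ready={D,F,H} → run F
t=28: ready={D,F,H} → run F
t=29: ready={D,F,H} → run F
t=30: ready={D,F,H} → run F
t=31: ready={D,H} → run H
t=32: ready={D,H} → run H
t=33: ready={D,H} → run H
t=34: ready={D,H} → run H
t=35: ready={D,H} → run H
t=36: ready={D} → run D
t=37: ready={D} → run D
t=38: ready={D} → run D
t=39: ready={D} → run D
t=40: (idle)
t=41: (idle)
t=42: (idle)
t=43: (idle)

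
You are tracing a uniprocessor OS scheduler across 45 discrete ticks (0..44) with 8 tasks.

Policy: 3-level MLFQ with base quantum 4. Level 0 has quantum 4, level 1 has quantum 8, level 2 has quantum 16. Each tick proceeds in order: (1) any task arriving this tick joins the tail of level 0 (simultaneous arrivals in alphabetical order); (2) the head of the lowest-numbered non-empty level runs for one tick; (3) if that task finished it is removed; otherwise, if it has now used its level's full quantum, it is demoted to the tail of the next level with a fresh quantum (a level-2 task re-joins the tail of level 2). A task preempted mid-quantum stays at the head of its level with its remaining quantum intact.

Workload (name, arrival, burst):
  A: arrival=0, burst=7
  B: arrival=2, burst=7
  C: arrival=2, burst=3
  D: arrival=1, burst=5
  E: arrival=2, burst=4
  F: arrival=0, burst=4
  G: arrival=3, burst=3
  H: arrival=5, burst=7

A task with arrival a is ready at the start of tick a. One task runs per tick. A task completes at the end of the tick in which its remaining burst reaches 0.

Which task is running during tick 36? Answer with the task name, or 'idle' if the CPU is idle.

t=0: L0/L1/L2 = AF/-/- → run A
t=1: L0/L1/L2 = AFD/-/- → run A
t=2: L0/L1/L2 = AFDBCE/-/- → run A
t=3: L0/L1/L2 = AFDBCEG/-/- → run A
t=4: L0/L1/L2 = FDBCEG/A/- → run F
t=5: L0/L1/L2 = FDBCEGH/A/- → run F
t=6: L0/L1/L2 = FDBCEGH/A/- → run F
t=7: L0/L1/L2 = FDBCEGH/A/- → run F
t=8: L0/L1/L2 = DBCEGH/A/- → run D
t=9: L0/L1/L2 = DBCEGH/A/- → run D
t=10: L0/L1/L2 = DBCEGH/A/- → run D
t=11: L0/L1/L2 = DBCEGH/A/- → run D
t=12: L0/L1/L2 = BCEGH/AD/- → run B
t=13: L0/L1/L2 = BCEGH/AD/- → run B
t=14: L0/L1/L2 = BCEGH/AD/- → run B
t=15: L0/L1/L2 = BCEGH/AD/- → run B
t=16: L0/L1/L2 = CEGH/ADB/- → run C
t=17: L0/L1/L2 = CEGH/ADB/- → run C
t=18: L0/L1/L2 = CEGH/ADB/- → run C
t=19: L0/L1/L2 = EGH/ADB/- → run E
t=20: L0/L1/L2 = EGH/ADB/- → run E
t=21: L0/L1/L2 = EGH/ADB/- → run E
t=22: L0/L1/L2 = EGH/ADB/- → run E
t=23: L0/L1/L2 = GH/ADB/- → run G
t=24: L0/L1/L2 = GH/ADB/- → run G
t=25: L0/L1/L2 = GH/ADB/- → run G
t=26: L0/L1/L2 = H/ADB/- → run H
t=27: L0/L1/L2 = H/ADB/- → run H
t=28: L0/L1/L2 = H/ADB/- → run H
t=29: L0/L1/L2 = H/ADB/- → run H
t=30: L0/L1/L2 = -/ADBH/- → run A
t=31: L0/L1/L2 = -/ADBH/- → run A
t=32: L0/L1/L2 = -/ADBH/- → run A
t=33: L0/L1/L2 = -/DBH/- → run D
t=34: L0/L1/L2 = -/BH/- → run B
t=35: L0/L1/L2 = -/BH/- → run B
t=36: L0/L1/L2 = -/BH/- → run B
t=37: L0/L1/L2 = -/H/- → run H
t=38: L0/L1/L2 = -/H/- → run H
t=39: L0/L1/L2 = -/H/- → run H
t=40: (idle)
t=41: (idle)
t=42: (idle)
t=43: (idle)
t=44: (idle)

running at tick 36 = B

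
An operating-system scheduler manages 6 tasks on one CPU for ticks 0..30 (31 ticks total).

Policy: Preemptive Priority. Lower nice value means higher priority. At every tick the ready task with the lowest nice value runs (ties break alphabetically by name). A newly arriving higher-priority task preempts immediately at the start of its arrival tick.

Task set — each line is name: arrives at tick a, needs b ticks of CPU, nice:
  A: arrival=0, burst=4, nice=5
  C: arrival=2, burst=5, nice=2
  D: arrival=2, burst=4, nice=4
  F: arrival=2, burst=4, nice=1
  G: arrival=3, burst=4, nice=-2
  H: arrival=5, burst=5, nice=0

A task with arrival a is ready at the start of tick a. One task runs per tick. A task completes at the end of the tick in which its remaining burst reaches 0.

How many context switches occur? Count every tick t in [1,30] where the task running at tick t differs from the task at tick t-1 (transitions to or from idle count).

t=0: ready={A} → run A
t=1: ready={A} → run A
t=2: ready={A,C,D,F} → run F
t=3: ready={A,C,D,F,G} → run G
t=4: ready={A,C,D,F,G} → run G
t=5: ready={A,C,D,F,G,H} → run G
t=6: ready={A,C,D,F,G,H} → run G
t=7: ready={A,C,D,F,H} → run H
t=8: ready={A,C,D,F,H} → run H
t=9: ready={A,C,D,F,H} → run H
t=10: ready={A,C,D,F,H} → run H
t=11: ready={A,C,D,F,H} → run H
t=12: ready={A,C,D,F} → run F
t=13: ready={A,C,D,F} → run F
t=14: ready={A,C,D,F} → run F
t=15: ready={A,C,D} → run C
t=16: ready={A,C,D} → run C
t=17: ready={A,C,D} → run C
t=18: ready={A,C,D} → run C
t=19: ready={A,C,D} → run C
t=20: ready={A,D} → run D
t=21: ready={A,D} → run D
t=22: ready={A,D} → run D
t=23: ready={A,D} → run D
t=24: ready={A} → run A
t=25: ready={A} → run A
t=26: (idle)
t=27: (idle)
t=28: (idle)
t=29: (idle)
t=30: (idle)

context switches = 8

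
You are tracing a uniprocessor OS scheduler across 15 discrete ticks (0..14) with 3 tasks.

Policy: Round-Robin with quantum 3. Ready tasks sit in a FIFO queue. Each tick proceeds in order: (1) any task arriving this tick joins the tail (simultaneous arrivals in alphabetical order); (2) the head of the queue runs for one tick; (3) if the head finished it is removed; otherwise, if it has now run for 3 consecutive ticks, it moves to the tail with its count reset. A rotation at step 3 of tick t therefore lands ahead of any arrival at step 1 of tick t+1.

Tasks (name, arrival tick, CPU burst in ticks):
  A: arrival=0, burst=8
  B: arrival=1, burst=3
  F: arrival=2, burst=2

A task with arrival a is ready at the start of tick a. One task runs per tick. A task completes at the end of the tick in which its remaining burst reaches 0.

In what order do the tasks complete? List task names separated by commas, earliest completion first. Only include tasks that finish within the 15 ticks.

t=0: queue=[A] q_used=0 → run A
t=1: queue=[A,B] q_used=1 → run A
t=2: queue=[A,B,F] q_used=2 → run A
t=3: queue=[B,F,A] q_used=0 → run B
t=4: queue=[B,F,A] q_used=1 → run B
t=5: queue=[B,F,A] q_used=2 → run B
t=6: queue=[F,A] q_used=0 → run F
t=7: queue=[F,A] q_used=1 → run F
t=8: queue=[A] q_used=0 → run A
t=9: queue=[A] q_used=1 → run A
t=10: queue=[A] q_used=2 → run A
t=11: queue=[A] q_used=0 → run A
t=12: queue=[A] q_used=1 → run A
t=13: (idle)
t=14: (idle)

completion order = B, F, A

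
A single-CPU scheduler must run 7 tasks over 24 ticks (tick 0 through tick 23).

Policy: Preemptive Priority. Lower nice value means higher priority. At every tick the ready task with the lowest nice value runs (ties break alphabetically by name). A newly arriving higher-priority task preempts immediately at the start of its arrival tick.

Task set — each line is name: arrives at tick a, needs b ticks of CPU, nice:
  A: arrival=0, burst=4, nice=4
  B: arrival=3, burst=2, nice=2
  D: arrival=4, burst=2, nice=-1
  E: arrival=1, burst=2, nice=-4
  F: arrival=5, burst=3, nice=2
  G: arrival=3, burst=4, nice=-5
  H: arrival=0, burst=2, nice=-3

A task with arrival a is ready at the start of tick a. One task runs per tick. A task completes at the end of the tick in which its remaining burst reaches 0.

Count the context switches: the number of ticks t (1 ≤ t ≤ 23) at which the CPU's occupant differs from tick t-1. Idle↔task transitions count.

t=0: ready={A,H} → run H
t=1: ready={A,E,H} → run E
t=2: ready={A,E,H} → run E
t=3: ready={A,B,G,H} → run G
t=4: ready={A,B,D,G,H} → run G
t=5: ready={A,B,D,F,G,H} → run G
t=6: ready={A,B,D,F,G,H} → run G
t=7: ready={A,B,D,F,H} → run H
t=8: ready={A,B,D,F} → run D
t=9: ready={A,B,D,F} → run D
t=10: ready={A,B,F} → run B
t=11: ready={A,B,F} → run B
t=12: ready={A,F} → run F
t=13: ready={A,F} → run F
t=14: ready={A,F} → run F
t=15: ready={A} → run A
t=16: ready={A} → run A
t=17: ready={A} → run A
t=18: ready={A} → run A
t=19: (idle)
t=20: (idle)
t=21: (idle)
t=22: (idle)
t=23: (idle)

context switches = 8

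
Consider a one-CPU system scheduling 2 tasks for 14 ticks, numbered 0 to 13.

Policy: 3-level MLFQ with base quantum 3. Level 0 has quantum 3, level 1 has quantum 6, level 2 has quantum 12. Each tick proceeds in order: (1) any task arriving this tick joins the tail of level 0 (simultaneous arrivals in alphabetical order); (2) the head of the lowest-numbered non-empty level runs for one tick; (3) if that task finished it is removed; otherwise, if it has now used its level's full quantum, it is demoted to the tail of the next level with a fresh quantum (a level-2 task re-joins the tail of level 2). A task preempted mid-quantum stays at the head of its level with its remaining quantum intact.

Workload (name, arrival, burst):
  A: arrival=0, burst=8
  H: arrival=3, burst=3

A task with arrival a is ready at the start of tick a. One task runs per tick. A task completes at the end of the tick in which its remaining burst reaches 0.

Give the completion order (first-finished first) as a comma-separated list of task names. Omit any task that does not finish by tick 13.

t=0: L0/L1/L2 = A/-/- → run A
t=1: L0/L1/L2 = A/-/- → run A
t=2: L0/L1/L2 = A/-/- → run A
t=3: L0/L1/L2 = H/A/- → run H
t=4: L0/L1/L2 = H/A/- → run H
t=5: L0/L1/L2 = H/A/- → run H
t=6: L0/L1/L2 = -/A/- → run A
t=7: L0/L1/L2 = -/A/- → run A
t=8: L0/L1/L2 = -/A/- → run A
t=9: L0/L1/L2 = -/A/- → run A
t=10: L0/L1/L2 = -/A/- → run A
t=11: (idle)
t=12: (idle)
t=13: (idle)

completion order = H, A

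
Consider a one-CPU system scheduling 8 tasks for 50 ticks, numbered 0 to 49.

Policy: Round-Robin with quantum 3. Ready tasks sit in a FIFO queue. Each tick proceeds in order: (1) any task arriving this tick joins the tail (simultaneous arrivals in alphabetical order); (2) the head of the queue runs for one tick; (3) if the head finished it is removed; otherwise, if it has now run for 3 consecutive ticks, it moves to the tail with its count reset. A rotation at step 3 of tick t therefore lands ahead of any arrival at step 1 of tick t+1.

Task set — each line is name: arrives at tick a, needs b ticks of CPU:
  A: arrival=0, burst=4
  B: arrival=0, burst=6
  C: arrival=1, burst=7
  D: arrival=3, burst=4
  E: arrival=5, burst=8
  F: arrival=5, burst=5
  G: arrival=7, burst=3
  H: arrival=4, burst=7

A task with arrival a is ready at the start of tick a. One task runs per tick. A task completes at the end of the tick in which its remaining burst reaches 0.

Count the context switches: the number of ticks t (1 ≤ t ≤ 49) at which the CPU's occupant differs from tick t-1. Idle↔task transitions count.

t=0: queue=[A,B] q_used=0 → run A
t=1: queue=[A,B,C] q_used=1 → run A
t=2: queue=[A,B,C] q_used=2 → run A
t=3: queue=[B,C,A,D] q_used=0 → run B
t=4: queue=[B,C,A,D,H] q_used=1 → run B
t=5: queue=[B,C,A,D,H,E,F] q_used=2 → run B
t=6: queue=[C,A,D,H,E,F,B] q_used=0 → run C
t=7: queue=[C,A,D,H,E,F,B,G] q_used=1 → run C
t=8: queue=[C,A,D,H,E,F,B,G] q_used=2 → run C
t=9: queue=[A,D,H,E,F,B,G,C] q_used=0 → run A
t=10: queue=[D,H,E,F,B,G,C] q_used=0 → run D
t=11: queue=[D,H,E,F,B,G,C] q_used=1 → run D
t=12: queue=[D,H,E,F,B,G,C] q_used=2 → run D
t=13: queue=[H,E,F,B,G,C,D] q_used=0 → run H
t=14: queue=[H,E,F,B,G,C,D] q_used=1 → run H
t=15: queue=[H,E,F,B,G,C,D] q_used=2 → run H
t=16: queue=[E,F,B,G,C,D,H] q_used=0 → run E
t=17: queue=[E,F,B,G,C,D,H] q_used=1 → run E
t=18: queue=[E,F,B,G,C,D,H] q_used=2 → run E
t=19: queue=[F,B,G,C,D,H,E] q_used=0 → run F
t=20: queue=[F,B,G,C,D,H,E] q_used=1 → run F
t=21: queue=[F,B,G,C,D,H,E] q_used=2 → run F
t=22: queue=[B,G,C,D,H,E,F] q_used=0 → run B
t=23: queue=[B,G,C,D,H,E,F] q_used=1 → run B
t=24: queue=[B,G,C,D,H,E,F] q_used=2 → run B
t=25: queue=[G,C,D,H,E,F] q_used=0 → run G
t=26: queue=[G,C,D,H,E,F] q_used=1 → run G
t=27: queue=[G,C,D,H,E,F] q_used=2 → run G
t=28: queue=[C,D,H,E,F] q_used=0 → run C
t=29: queue=[C,D,H,E,F] q_used=1 → run C
t=30: queue=[C,D,H,E,F] q_used=2 → run C
t=31: queue=[D,H,E,F,C] q_used=0 → run D
t=32: queue=[H,E,F,C] q_used=0 → run H
t=33: queue=[H,E,F,C] q_used=1 → run H
t=34: queue=[H,E,F,C] q_used=2 → run H
t=35: queue=[E,F,C,H] q_used=0 → run E
t=36: queue=[E,F,C,H] q_used=1 → run E
t=37: queue=[E,F,C,H] q_used=2 → run E
t=38: queue=[F,C,H,E] q_used=0 → run F
t=39: queue=[F,C,H,E] q_used=1 → run F
t=40: queue=[C,H,E] q_used=0 → run C
t=41: queue=[H,E] q_used=0 → run H
t=42: queue=[E] q_used=0 → run E
t=43: queue=[E] q_used=1 → run E
t=44: (idle)
t=45: (idle)
t=46: (idle)
t=47: (idle)
t=48: (idle)
t=49: (idle)

context switches = 18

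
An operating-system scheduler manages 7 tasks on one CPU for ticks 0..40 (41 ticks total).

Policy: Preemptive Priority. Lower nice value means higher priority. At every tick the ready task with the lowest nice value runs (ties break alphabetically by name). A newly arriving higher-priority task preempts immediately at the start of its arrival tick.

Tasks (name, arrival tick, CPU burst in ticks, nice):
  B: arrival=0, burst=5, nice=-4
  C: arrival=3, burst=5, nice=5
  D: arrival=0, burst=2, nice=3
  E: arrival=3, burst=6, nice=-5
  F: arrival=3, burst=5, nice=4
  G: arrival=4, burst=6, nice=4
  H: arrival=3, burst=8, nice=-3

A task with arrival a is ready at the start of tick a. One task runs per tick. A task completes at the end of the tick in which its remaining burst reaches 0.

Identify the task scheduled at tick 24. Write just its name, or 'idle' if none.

t=0: ready={B,D} → run B
t=1: ready={B,D} → run B
t=2: ready={B,D} → run B
t=3: ready={B,C,D,E,F,H} → run E
t=4: ready={B,C,D,E,F,G,H} → run E
t=5: ready={B,C,D,E,F,G,H} → run E
t=6: ready={B,C,D,E,F,G,H} → run E
t=7: ready={B,C,D,E,F,G,H} → run E
t=8: ready={B,C,D,E,F,G,H} → run E
t=9: ready={B,C,D,F,G,H} → run B
t=10: ready={B,C,D,F,G,H} → run B
t=11: ready={C,D,F,G,H} → run H
t=12: ready={C,D,F,G,H} → run H
t=13: ready={C,D,F,G,H} → run H
t=14: ready={C,D,F,G,H} → run H
t=15: ready={C,D,F,G,H} → run H
t=16: ready={C,D,F,G,H} → run H
t=17: ready={C,D,F,G,H} → run H
t=18: ready={C,D,F,G,H} → run H
t=19: ready={C,D,F,G} → run D
t=20: ready={C,D,F,G} → run D
t=21: ready={C,F,G} → run F
t=22: ready={C,F,G} → run F
t=23: ready={C,F,G} → run F
t=24: ready={C,F,G} → run F
t=25: ready={C,F,G} → run F
t=26: ready={C,G} → run G
t=27: ready={C,G} → run G
t=28: ready={C,G} → run G
t=29: ready={C,G} → run G
t=30: ready={C,G} → run G
t=31: ready={C,G} → run G
t=32: ready={C} → run C
t=33: ready={C} → run C
t=34: ready={C} → run C
t=35: ready={C} → run C
t=36: ready={C} → run C
t=37: (idle)
t=38: (idle)
t=39: (idle)
t=40: (idle)

running at tick 24 = F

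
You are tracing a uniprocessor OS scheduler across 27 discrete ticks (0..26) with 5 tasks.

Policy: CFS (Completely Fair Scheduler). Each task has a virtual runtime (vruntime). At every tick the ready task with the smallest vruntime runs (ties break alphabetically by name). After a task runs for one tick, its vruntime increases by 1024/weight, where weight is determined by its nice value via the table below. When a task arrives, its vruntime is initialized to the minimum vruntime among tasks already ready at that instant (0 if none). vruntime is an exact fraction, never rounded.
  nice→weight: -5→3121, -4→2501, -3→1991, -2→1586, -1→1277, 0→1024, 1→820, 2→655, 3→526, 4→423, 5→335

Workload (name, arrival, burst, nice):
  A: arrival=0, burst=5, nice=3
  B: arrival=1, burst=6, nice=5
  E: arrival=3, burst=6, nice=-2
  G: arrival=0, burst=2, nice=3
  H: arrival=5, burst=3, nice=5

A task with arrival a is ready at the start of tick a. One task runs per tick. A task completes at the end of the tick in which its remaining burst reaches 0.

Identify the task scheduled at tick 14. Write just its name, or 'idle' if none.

running at tick 14 = E

t=0: vr[A=0 G=0] → run A
t=1: vr[A=512/263 B=0 G=0] → run B
t=2: vr[A=512/263 B=1024/335 G=0] → run G
t=3: vr[A=512/263 B=1024/335 E=512/263 G=512/263] → run A
t=4: vr[A=1024/263 B=1024/335 E=512/263 G=512/263] → run E
t=5: vr[A=1024/263 B=1024/335 E=540672/208559 G=512/263 H=512/263] → run G
t=6: vr[A=1024/263 B=1024/335 E=540672/208559 H=512/263] → run H
t=7: vr[A=1024/263 B=1024/335 E=540672/208559 H=440832/88105] → run E
t=8: vr[A=1024/263 B=1024/335 E=675328/208559 H=440832/88105] → run B
t=9: vr[A=1024/263 B=2048/335 E=675328/208559 H=440832/88105] → run E
t=10: vr[A=1024/263 B=2048/335 E=809984/208559 H=440832/88105] → run E
t=11: vr[A=1024/263 B=2048/335 E=944640/208559 H=440832/88105] → run A
t=12: vr[A=1536/263 B=2048/335 E=944640/208559 H=440832/88105] → run E
t=13: vr[A=1536/263 B=2048/335 E=1079296/208559 H=440832/88105] → run H
t=14: vr[A=1536/263 B=2048/335 E=1079296/208559 H=710144/88105] → run E
t=15: vr[A=1536/263 B=2048/335 H=710144/88105] → run A
t=16: vr[A=2048/263 B=2048/335 H=710144/88105] → run B
t=17: vr[A=2048/263 B=3072/335 H=710144/88105] → run A
t=18: vr[B=3072/335 H=710144/88105] → run H
t=19: vr[B=3072/335] → run B
t=20: vr[B=4096/335] → run B
t=21: vr[B=1024/67] → run B
t=22: (idle)
t=23: (idle)
t=24: (idle)
t=25: (idle)
t=26: (idle)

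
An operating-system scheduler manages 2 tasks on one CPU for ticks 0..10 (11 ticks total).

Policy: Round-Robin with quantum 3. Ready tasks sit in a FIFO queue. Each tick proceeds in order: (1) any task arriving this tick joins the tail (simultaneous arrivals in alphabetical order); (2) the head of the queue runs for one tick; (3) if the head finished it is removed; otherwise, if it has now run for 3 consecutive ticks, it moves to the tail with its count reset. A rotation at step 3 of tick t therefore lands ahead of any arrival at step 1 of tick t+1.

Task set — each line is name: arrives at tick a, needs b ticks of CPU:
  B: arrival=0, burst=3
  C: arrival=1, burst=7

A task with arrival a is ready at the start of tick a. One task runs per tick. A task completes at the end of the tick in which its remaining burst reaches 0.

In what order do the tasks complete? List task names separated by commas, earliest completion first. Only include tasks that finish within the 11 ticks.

t=0: queue=[B] q_used=0 → run B
t=1: queue=[B,C] q_used=1 → run B
t=2: queue=[B,C] q_used=2 → run B
t=3: queue=[C] q_used=0 → run C
t=4: queue=[C] q_used=1 → run C
t=5: queue=[C] q_used=2 → run C
t=6: queue=[C] q_used=0 → run C
t=7: queue=[C] q_used=1 → run C
t=8: queue=[C] q_used=2 → run C
t=9: queue=[C] q_used=0 → run C
t=10: (idle)

completion order = B, C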